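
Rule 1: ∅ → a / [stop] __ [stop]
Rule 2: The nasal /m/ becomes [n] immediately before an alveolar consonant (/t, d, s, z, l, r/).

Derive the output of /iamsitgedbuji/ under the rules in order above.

iansitagedabuji

Rule 1 (stop-cluster a-epenthesis): /t/ and /g/ form a stop–stop cluster, so [a] is inserted between them. /d/ and /b/ form a stop–stop cluster, so [a] is inserted between them. /iamsitgedbuji/ → iamsitagedabuji.
Rule 2 (nasal place assimilation): /m/ precedes the alveolar consonant /s/, so it assimilates in place to [n]. /iamsitagedabuji/ → iansitagedabuji.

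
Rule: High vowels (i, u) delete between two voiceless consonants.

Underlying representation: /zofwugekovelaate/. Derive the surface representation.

No segment of /zofwugekovelaate/ meets the structural description of the rule, so the form surfaces unchanged.

zofwugekovelaate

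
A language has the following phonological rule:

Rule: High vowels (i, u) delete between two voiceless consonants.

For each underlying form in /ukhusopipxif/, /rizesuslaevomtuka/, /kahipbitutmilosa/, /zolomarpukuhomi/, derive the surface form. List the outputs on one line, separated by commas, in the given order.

ukhsoppxf, rizesslaevomtka, kahpbittmilosa, zolomarpkhomi

/ukhusopipxif/: /u/ is a high vowel flanked by voiceless consonants /h/ and /s/, so it deletes. /i/ is a high vowel flanked by voiceless consonants /p/ and /p/, so it deletes. /i/ is a high vowel flanked by voiceless consonants /x/ and /f/, so it deletes. → [ukhsoppxf].
/rizesuslaevomtuka/: /u/ is a high vowel flanked by voiceless consonants /s/ and /s/, so it deletes. /u/ is a high vowel flanked by voiceless consonants /t/ and /k/, so it deletes. → [rizesslaevomtka].
/kahipbitutmilosa/: /i/ is a high vowel flanked by voiceless consonants /h/ and /p/, so it deletes. /u/ is a high vowel flanked by voiceless consonants /t/ and /t/, so it deletes. → [kahpbittmilosa].
/zolomarpukuhomi/: /u/ is a high vowel flanked by voiceless consonants /p/ and /k/, so it deletes. /u/ is a high vowel flanked by voiceless consonants /k/ and /h/, so it deletes. → [zolomarpkhomi].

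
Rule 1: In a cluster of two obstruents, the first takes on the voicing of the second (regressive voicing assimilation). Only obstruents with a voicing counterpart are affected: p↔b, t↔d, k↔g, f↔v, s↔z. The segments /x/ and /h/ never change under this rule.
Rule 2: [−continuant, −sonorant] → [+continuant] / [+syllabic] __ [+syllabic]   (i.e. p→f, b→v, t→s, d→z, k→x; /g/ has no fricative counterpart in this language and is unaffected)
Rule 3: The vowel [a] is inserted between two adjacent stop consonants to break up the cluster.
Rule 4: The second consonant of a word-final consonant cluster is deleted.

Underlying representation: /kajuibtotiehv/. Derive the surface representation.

Rule 1 (regressive voicing assimilation): /b/ precedes the voiceless obstruent /t/, so it devoices to [p] by assimilation. /kajuibtotiehv/ → kajuiptotiehv.
Rule 2 (intervocalic spirantization): /t/ is a stop between vowels /o/ and /i/, so it spirantizes to the fricative [s]. /kajuiptotiehv/ → kajuiptosiehv.
Rule 3 (stop-cluster a-epenthesis): /p/ and /t/ form a stop–stop cluster, so [a] is inserted between them. /kajuiptosiehv/ → kajuipatosiehv.
Rule 4 (final cluster simplification): /v/ is the second consonant of a word-final cluster /hv/, so it deletes. /kajuipatosiehv/ → kajuipatosieh.

kajuipatosieh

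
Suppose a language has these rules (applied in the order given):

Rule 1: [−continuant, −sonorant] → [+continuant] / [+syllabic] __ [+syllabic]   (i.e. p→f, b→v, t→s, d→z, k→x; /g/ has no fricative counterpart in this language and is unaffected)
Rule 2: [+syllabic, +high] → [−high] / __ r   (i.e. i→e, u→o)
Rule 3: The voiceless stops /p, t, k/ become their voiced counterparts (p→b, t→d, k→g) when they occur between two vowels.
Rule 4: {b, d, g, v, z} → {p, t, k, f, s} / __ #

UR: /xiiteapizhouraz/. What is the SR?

xiiseafizhooras

Rule 1 (intervocalic spirantization): /t/ is a stop between vowels /i/ and /e/, so it spirantizes to the fricative [s]. /p/ is a stop between vowels /a/ and /i/, so it spirantizes to the fricative [f]. /xiiteapizhouraz/ → xiiseafizhouraz.
Rule 2 (pre-rhotic lowering): /u/ is a high vowel immediately before /r/, so it lowers to [o]. /xiiseafizhouraz/ → xiiseafizhooraz.
Rule 3 (intervocalic voicing): no segment meets the environment; /xiiseafizhooraz/ is unchanged.
Rule 4 (final devoicing): /z/ is a voiced obstruent in word-final position, so it devoices to [s]. /xiiseafizhooraz/ → xiiseafizhooras.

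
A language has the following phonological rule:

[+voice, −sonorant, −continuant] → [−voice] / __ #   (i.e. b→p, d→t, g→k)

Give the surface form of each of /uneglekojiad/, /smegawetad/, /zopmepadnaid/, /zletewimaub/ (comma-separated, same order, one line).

uneglekojiat, smegawetat, zopmepadnait, zletewimaup

/uneglekojiad/: /d/ is a voiced stop in word-final position, so it devoices to [t]. → [uneglekojiat].
/smegawetad/: /d/ is a voiced stop in word-final position, so it devoices to [t]. → [smegawetat].
/zopmepadnaid/: /d/ is a voiced stop in word-final position, so it devoices to [t]. → [zopmepadnait].
/zletewimaub/: /b/ is a voiced stop in word-final position, so it devoices to [p]. → [zletewimaup].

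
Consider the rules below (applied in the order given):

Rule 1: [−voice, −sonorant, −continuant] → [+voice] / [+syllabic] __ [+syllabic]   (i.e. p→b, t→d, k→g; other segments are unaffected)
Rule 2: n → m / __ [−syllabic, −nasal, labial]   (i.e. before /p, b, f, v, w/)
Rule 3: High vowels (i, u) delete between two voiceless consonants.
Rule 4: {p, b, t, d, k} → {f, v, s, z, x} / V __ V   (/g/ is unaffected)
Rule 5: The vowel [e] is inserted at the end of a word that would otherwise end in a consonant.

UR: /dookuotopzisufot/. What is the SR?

Rule 1 (intervocalic voicing): /k/ is a voiceless stop between vowels /o/ and /u/, so it voices to [g]. /t/ is a voiceless stop between vowels /o/ and /o/, so it voices to [d]. /dookuotopzisufot/ → dooguodopzisufot.
Rule 2 (nasal place assimilation): no segment meets the environment; /dooguodopzisufot/ is unchanged.
Rule 3 (high vowel syncope): /u/ is a high vowel flanked by voiceless consonants /s/ and /f/, so it deletes. /dooguodopzisufot/ → dooguodopzisfot.
Rule 4 (intervocalic spirantization): /d/ is a stop between vowels /o/ and /o/, so it spirantizes to the fricative [z]. /dooguodopzisfot/ → dooguozopzisfot.
Rule 5 (final e-epenthesis): the form ends in the consonant /t/, so [e] is inserted word-finally. /dooguozopzisfot/ → dooguozopzisfote.

dooguozopzisfote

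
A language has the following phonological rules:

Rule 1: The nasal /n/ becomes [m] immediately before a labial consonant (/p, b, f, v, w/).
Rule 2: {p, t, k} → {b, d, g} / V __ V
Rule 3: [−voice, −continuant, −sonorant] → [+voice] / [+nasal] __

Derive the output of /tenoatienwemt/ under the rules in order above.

tenoadiemwemd

Rule 1 (nasal place assimilation): /n/ precedes the labial consonant /w/, so it assimilates in place to [m]. /tenoatienwemt/ → tenoatiemwemt.
Rule 2 (intervocalic voicing): /t/ is a voiceless stop between vowels /a/ and /i/, so it voices to [d]. /tenoatiemwemt/ → tenoadiemwemt.
Rule 3 (post-nasal voicing): /t/ is a voiceless stop immediately after the nasal /m/, so it voices to [d]. /tenoadiemwemt/ → tenoadiemwemd.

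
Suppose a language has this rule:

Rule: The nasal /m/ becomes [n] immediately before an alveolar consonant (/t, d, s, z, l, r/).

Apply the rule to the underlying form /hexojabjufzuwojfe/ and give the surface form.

No segment of /hexojabjufzuwojfe/ meets the structural description of the rule, so the form surfaces unchanged.

hexojabjufzuwojfe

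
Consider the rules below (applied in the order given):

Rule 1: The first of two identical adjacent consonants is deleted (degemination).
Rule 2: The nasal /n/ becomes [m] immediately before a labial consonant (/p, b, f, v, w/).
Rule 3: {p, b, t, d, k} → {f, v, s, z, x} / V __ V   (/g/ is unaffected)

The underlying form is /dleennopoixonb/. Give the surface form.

dleenofoixomb

Rule 1 (degemination): /nn/ is a geminate; the first /n/ deletes. /dleennopoixonb/ → dleenopoixonb.
Rule 2 (nasal place assimilation): /n/ precedes the labial consonant /b/, so it assimilates in place to [m]. /dleenopoixonb/ → dleenopoixomb.
Rule 3 (intervocalic spirantization): /p/ is a stop between vowels /o/ and /o/, so it spirantizes to the fricative [f]. /dleenopoixomb/ → dleenofoixomb.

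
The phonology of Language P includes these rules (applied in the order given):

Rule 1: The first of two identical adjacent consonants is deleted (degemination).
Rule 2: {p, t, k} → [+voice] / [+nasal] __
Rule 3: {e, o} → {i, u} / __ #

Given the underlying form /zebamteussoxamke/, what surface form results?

zebamdeusoxamgi

Rule 1 (degemination): /ss/ is a geminate; the first /s/ deletes. /zebamteussoxamke/ → zebamteusoxamke.
Rule 2 (post-nasal voicing): /t/ is a voiceless stop immediately after the nasal /m/, so it voices to [d]. /k/ is a voiceless stop immediately after the nasal /m/, so it voices to [g]. /zebamteusoxamke/ → zebamdeusoxamge.
Rule 3 (final vowel raising): /e/ is a mid vowel in word-final position, so it raises to [i]. /zebamdeusoxamge/ → zebamdeusoxamgi.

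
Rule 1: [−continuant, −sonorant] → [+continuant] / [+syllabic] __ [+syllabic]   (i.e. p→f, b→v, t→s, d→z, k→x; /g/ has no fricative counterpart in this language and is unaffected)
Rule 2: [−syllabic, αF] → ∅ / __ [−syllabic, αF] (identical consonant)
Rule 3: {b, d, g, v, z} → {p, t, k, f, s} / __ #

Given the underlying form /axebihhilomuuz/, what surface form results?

Rule 1 (intervocalic spirantization): /b/ is a stop between vowels /e/ and /i/, so it spirantizes to the fricative [v]. /axebihhilomuuz/ → axevihhilomuuz.
Rule 2 (degemination): /hh/ is a geminate; the first /h/ deletes. /axevihhilomuuz/ → axevihilomuuz.
Rule 3 (final devoicing): /z/ is a voiced obstruent in word-final position, so it devoices to [s]. /axevihilomuuz/ → axevihilomuus.

axevihilomuus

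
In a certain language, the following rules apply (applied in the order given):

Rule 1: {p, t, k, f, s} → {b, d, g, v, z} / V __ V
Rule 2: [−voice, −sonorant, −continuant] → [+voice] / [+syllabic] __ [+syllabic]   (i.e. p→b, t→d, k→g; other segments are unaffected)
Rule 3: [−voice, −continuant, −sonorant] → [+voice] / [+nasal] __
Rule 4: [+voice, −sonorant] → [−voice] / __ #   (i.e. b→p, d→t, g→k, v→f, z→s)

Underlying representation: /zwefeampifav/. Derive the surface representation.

Rule 1 (intervocalic voicing): /f/ is a voiceless obstruent between vowels /e/ and /e/, so it voices to [v]. /f/ is a voiceless obstruent between vowels /i/ and /a/, so it voices to [v]. /zwefeampifav/ → zweveampivav.
Rule 2 (intervocalic voicing): no segment meets the environment; /zweveampivav/ is unchanged.
Rule 3 (post-nasal voicing): /p/ is a voiceless stop immediately after the nasal /m/, so it voices to [b]. /zweveampivav/ → zweveambivav.
Rule 4 (final devoicing): /v/ is a voiced obstruent in word-final position, so it devoices to [f]. /zweveambivav/ → zweveambivaf.

zweveambivaf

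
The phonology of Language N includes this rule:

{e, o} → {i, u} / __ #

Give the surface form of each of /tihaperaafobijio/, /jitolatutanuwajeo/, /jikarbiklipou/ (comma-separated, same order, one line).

tihaperaafobijiu, jitolatutanuwajeu, jikarbiklipou

/tihaperaafobijio/: /o/ is a mid vowel in word-final position, so it raises to [u]. → [tihaperaafobijiu].
/jitolatutanuwajeo/: /o/ is a mid vowel in word-final position, so it raises to [u]. → [jitolatutanuwajeu].
/jikarbiklipou/: the rule's environment is not met; surfaces unchanged as [jikarbiklipou].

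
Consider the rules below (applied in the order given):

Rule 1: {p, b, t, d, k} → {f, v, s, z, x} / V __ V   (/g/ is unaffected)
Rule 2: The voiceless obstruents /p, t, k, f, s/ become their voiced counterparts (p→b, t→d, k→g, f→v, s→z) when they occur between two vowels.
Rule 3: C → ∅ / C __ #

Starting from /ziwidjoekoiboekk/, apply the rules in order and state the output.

ziwidjoexoivoek

Rule 1 (intervocalic spirantization): /k/ is a stop between vowels /e/ and /o/, so it spirantizes to the fricative [x]. /b/ is a stop between vowels /i/ and /o/, so it spirantizes to the fricative [v]. /ziwidjoekoiboekk/ → ziwidjoexoivoekk.
Rule 2 (intervocalic voicing): no segment meets the environment; /ziwidjoexoivoekk/ is unchanged.
Rule 3 (final cluster simplification): /k/ is the second consonant of a word-final cluster /kk/, so it deletes. /ziwidjoexoivoekk/ → ziwidjoexoivoek.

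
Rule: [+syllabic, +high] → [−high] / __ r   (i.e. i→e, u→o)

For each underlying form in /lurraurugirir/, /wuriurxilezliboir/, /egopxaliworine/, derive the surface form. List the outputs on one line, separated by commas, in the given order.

lorraorugerer, woriorxilezliboer, egopxaliworine

/lurraurugirir/: /u/ is a high vowel immediately before /r/, so it lowers to [o]. /u/ is a high vowel immediately before /r/, so it lowers to [o]. /i/ is a high vowel immediately before /r/, so it lowers to [e]. /i/ is a high vowel immediately before /r/, so it lowers to [e]. → [lorraorugerer].
/wuriurxilezliboir/: /u/ is a high vowel immediately before /r/, so it lowers to [o]. /u/ is a high vowel immediately before /r/, so it lowers to [o]. /i/ is a high vowel immediately before /r/, so it lowers to [e]. → [woriorxilezliboer].
/egopxaliworine/: the rule's environment is not met; surfaces unchanged as [egopxaliworine].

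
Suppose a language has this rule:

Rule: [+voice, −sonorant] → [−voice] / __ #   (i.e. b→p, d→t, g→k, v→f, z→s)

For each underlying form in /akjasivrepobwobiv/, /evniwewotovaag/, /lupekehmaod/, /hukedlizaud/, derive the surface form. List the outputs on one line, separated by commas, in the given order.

/akjasivrepobwobiv/: /v/ is a voiced obstruent in word-final position, so it devoices to [f]. → [akjasivrepobwobif].
/evniwewotovaag/: /g/ is a voiced obstruent in word-final position, so it devoices to [k]. → [evniwewotovaak].
/lupekehmaod/: /d/ is a voiced obstruent in word-final position, so it devoices to [t]. → [lupekehmaot].
/hukedlizaud/: /d/ is a voiced obstruent in word-final position, so it devoices to [t]. → [hukedlizaut].

akjasivrepobwobif, evniwewotovaak, lupekehmaot, hukedlizaut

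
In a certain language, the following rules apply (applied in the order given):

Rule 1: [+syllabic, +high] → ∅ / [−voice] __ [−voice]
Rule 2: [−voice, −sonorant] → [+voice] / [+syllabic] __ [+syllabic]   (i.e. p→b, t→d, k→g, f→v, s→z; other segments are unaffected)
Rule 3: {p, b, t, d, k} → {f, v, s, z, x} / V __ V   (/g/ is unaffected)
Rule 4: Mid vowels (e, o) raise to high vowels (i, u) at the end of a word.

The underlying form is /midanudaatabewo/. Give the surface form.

mizanuzaazavewu

Rule 1 (high vowel syncope): no segment meets the environment; /midanudaatabewo/ is unchanged.
Rule 2 (intervocalic voicing): /t/ is a voiceless obstruent between vowels /a/ and /a/, so it voices to [d]. /midanudaatabewo/ → midanudaadabewo.
Rule 3 (intervocalic spirantization): /d/ is a stop between vowels /i/ and /a/, so it spirantizes to the fricative [z]. /d/ is a stop between vowels /u/ and /a/, so it spirantizes to the fricative [z]. /d/ is a stop between vowels /a/ and /a/, so it spirantizes to the fricative [z]. /b/ is a stop between vowels /a/ and /e/, so it spirantizes to the fricative [v]. /midanudaadabewo/ → mizanuzaazavewo.
Rule 4 (final vowel raising): /o/ is a mid vowel in word-final position, so it raises to [u]. /mizanuzaazavewo/ → mizanuzaazavewu.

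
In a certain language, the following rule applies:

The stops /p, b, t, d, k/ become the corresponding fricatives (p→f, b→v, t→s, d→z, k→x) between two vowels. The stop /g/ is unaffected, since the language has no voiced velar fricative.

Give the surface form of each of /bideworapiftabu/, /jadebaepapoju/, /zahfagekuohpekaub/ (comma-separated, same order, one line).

bizeworafiftavu, jazevaefafoju, zahfagexuohpexaub

/bideworapiftabu/: /d/ is a stop between vowels /i/ and /e/, so it spirantizes to the fricative [z]. /p/ is a stop between vowels /a/ and /i/, so it spirantizes to the fricative [f]. /b/ is a stop between vowels /a/ and /u/, so it spirantizes to the fricative [v]. → [bizeworafiftavu].
/jadebaepapoju/: /d/ is a stop between vowels /a/ and /e/, so it spirantizes to the fricative [z]. /b/ is a stop between vowels /e/ and /a/, so it spirantizes to the fricative [v]. /p/ is a stop between vowels /e/ and /a/, so it spirantizes to the fricative [f]. /p/ is a stop between vowels /a/ and /o/, so it spirantizes to the fricative [f]. → [jazevaefafoju].
/zahfagekuohpekaub/: /k/ is a stop between vowels /e/ and /u/, so it spirantizes to the fricative [x]. /k/ is a stop between vowels /e/ and /a/, so it spirantizes to the fricative [x]. → [zahfagexuohpexaub].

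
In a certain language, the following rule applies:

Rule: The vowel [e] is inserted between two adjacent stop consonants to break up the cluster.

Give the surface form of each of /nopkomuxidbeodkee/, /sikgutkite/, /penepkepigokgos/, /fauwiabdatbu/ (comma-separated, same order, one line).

nopekomuxidebeodekee, sikegutekite, penepekepigokegos, fauwiabedatebu

/nopkomuxidbeodkee/: /p/ and /k/ form a stop–stop cluster, so [e] is inserted between them. /d/ and /b/ form a stop–stop cluster, so [e] is inserted between them. /d/ and /k/ form a stop–stop cluster, so [e] is inserted between them. → [nopekomuxidebeodekee].
/sikgutkite/: /k/ and /g/ form a stop–stop cluster, so [e] is inserted between them. /t/ and /k/ form a stop–stop cluster, so [e] is inserted between them. → [sikegutekite].
/penepkepigokgos/: /p/ and /k/ form a stop–stop cluster, so [e] is inserted between them. /k/ and /g/ form a stop–stop cluster, so [e] is inserted between them. → [penepekepigokegos].
/fauwiabdatbu/: /b/ and /d/ form a stop–stop cluster, so [e] is inserted between them. /t/ and /b/ form a stop–stop cluster, so [e] is inserted between them. → [fauwiabedatebu].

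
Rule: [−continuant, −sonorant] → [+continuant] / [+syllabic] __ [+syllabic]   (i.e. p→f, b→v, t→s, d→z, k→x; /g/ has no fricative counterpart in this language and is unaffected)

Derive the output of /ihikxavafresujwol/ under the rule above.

No segment of /ihikxavafresujwol/ meets the structural description of the rule, so the form surfaces unchanged.

ihikxavafresujwol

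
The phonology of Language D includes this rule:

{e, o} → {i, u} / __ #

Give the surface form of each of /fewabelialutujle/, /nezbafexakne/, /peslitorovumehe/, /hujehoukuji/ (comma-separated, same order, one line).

/fewabelialutujle/: /e/ is a mid vowel in word-final position, so it raises to [i]. → [fewabelialutujli].
/nezbafexakne/: /e/ is a mid vowel in word-final position, so it raises to [i]. → [nezbafexakni].
/peslitorovumehe/: /e/ is a mid vowel in word-final position, so it raises to [i]. → [peslitorovumehi].
/hujehoukuji/: the rule's environment is not met; surfaces unchanged as [hujehoukuji].

fewabelialutujli, nezbafexakni, peslitorovumehi, hujehoukuji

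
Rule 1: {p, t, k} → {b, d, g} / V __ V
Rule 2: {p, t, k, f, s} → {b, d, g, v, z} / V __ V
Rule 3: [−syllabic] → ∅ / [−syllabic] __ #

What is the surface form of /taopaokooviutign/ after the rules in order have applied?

taobaogooviudig

Rule 1 (intervocalic voicing): /p/ is a voiceless stop between vowels /o/ and /a/, so it voices to [b]. /k/ is a voiceless stop between vowels /o/ and /o/, so it voices to [g]. /t/ is a voiceless stop between vowels /u/ and /i/, so it voices to [d]. /taopaokooviutign/ → taobaogooviudign.
Rule 2 (intervocalic voicing): no segment meets the environment; /taobaogooviudign/ is unchanged.
Rule 3 (final cluster simplification): /n/ is the second consonant of a word-final cluster /gn/, so it deletes. /taobaogooviudign/ → taobaogooviudig.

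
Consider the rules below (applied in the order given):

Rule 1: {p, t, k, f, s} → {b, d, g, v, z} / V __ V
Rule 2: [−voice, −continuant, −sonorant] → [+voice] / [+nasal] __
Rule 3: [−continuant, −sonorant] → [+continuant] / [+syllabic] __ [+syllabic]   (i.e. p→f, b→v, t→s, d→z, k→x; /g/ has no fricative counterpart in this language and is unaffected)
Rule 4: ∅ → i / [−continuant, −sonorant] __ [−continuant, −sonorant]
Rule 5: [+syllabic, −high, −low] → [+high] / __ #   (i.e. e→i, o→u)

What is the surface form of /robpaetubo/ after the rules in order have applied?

Rule 1 (intervocalic voicing): /t/ is a voiceless obstruent between vowels /e/ and /u/, so it voices to [d]. /robpaetubo/ → robpaedubo.
Rule 2 (post-nasal voicing): no segment meets the environment; /robpaedubo/ is unchanged.
Rule 3 (intervocalic spirantization): /d/ is a stop between vowels /e/ and /u/, so it spirantizes to the fricative [z]. /b/ is a stop between vowels /u/ and /o/, so it spirantizes to the fricative [v]. /robpaedubo/ → robpaezuvo.
Rule 4 (stop-cluster i-epenthesis): /b/ and /p/ form a stop–stop cluster, so [i] is inserted between them. /robpaezuvo/ → robipaezuvo.
Rule 5 (final vowel raising): /o/ is a mid vowel in word-final position, so it raises to [u]. /robipaezuvo/ → robipaezuvu.

robipaezuvu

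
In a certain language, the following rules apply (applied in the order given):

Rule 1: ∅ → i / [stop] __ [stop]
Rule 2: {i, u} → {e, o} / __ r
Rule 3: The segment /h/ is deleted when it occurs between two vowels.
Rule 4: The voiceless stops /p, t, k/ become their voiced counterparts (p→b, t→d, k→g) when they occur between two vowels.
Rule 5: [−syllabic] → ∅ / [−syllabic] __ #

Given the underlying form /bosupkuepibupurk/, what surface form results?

bosubiguebibubor

Rule 1 (stop-cluster i-epenthesis): /p/ and /k/ form a stop–stop cluster, so [i] is inserted between them. /bosupkuepibupurk/ → bosupikuepibupurk.
Rule 2 (pre-rhotic lowering): /u/ is a high vowel immediately before /r/, so it lowers to [o]. /bosupikuepibupurk/ → bosupikuepibupork.
Rule 3 (intervocalic h-deletion): no segment meets the environment; /bosupikuepibupork/ is unchanged.
Rule 4 (intervocalic voicing): /p/ is a voiceless stop between vowels /u/ and /i/, so it voices to [b]. /k/ is a voiceless stop between vowels /i/ and /u/, so it voices to [g]. /p/ is a voiceless stop between vowels /e/ and /i/, so it voices to [b]. /p/ is a voiceless stop between vowels /u/ and /o/, so it voices to [b]. /bosupikuepibupork/ → bosubiguebibubork.
Rule 5 (final cluster simplification): /k/ is the second consonant of a word-final cluster /rk/, so it deletes. /bosubiguebibubork/ → bosubiguebibubor.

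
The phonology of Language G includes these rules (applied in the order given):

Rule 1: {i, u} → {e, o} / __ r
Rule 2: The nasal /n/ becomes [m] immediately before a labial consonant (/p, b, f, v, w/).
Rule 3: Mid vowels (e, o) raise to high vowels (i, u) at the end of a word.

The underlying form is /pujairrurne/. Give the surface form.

pujaerrorni

Rule 1 (pre-rhotic lowering): /i/ is a high vowel immediately before /r/, so it lowers to [e]. /u/ is a high vowel immediately before /r/, so it lowers to [o]. /pujairrurne/ → pujaerrorne.
Rule 2 (nasal place assimilation): no segment meets the environment; /pujaerrorne/ is unchanged.
Rule 3 (final vowel raising): /e/ is a mid vowel in word-final position, so it raises to [i]. /pujaerrorne/ → pujaerrorni.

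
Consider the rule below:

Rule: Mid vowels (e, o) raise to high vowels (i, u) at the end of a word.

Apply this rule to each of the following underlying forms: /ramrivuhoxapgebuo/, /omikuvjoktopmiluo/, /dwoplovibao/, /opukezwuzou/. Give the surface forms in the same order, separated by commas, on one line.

/ramrivuhoxapgebuo/: /o/ is a mid vowel in word-final position, so it raises to [u]. → [ramrivuhoxapgebuu].
/omikuvjoktopmiluo/: /o/ is a mid vowel in word-final position, so it raises to [u]. → [omikuvjoktopmiluu].
/dwoplovibao/: /o/ is a mid vowel in word-final position, so it raises to [u]. → [dwoplovibau].
/opukezwuzou/: the rule's environment is not met; surfaces unchanged as [opukezwuzou].

ramrivuhoxapgebuu, omikuvjoktopmiluu, dwoplovibau, opukezwuzou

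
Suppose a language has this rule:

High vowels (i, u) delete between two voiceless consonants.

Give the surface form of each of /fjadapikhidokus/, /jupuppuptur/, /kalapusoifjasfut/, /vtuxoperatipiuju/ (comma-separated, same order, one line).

fjadapkhidoks, jupppptur, kalapsoifjasft, vtxoperatpiuju

/fjadapikhidokus/: /i/ is a high vowel flanked by voiceless consonants /p/ and /k/, so it deletes. /u/ is a high vowel flanked by voiceless consonants /k/ and /s/, so it deletes. → [fjadapkhidoks].
/jupuppuptur/: /u/ is a high vowel flanked by voiceless consonants /p/ and /p/, so it deletes. /u/ is a high vowel flanked by voiceless consonants /p/ and /p/, so it deletes. → [jupppptur].
/kalapusoifjasfut/: /u/ is a high vowel flanked by voiceless consonants /p/ and /s/, so it deletes. /u/ is a high vowel flanked by voiceless consonants /f/ and /t/, so it deletes. → [kalapsoifjasft].
/vtuxoperatipiuju/: /u/ is a high vowel flanked by voiceless consonants /t/ and /x/, so it deletes. /i/ is a high vowel flanked by voiceless consonants /t/ and /p/, so it deletes. → [vtxoperatpiuju].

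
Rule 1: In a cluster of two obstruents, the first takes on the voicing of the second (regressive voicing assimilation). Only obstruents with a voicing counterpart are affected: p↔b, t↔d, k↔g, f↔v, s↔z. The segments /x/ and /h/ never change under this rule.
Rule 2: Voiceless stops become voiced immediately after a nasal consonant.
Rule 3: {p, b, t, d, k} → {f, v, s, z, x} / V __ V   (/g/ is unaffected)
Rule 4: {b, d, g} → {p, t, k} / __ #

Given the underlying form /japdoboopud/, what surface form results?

Rule 1 (regressive voicing assimilation): /p/ precedes the voiced obstruent /d/, so it voices to [b] by assimilation. /japdoboopud/ → jabdoboopud.
Rule 2 (post-nasal voicing): no segment meets the environment; /jabdoboopud/ is unchanged.
Rule 3 (intervocalic spirantization): /b/ is a stop between vowels /o/ and /o/, so it spirantizes to the fricative [v]. /p/ is a stop between vowels /o/ and /u/, so it spirantizes to the fricative [f]. /jabdoboopud/ → jabdovoofud.
Rule 4 (final devoicing): /d/ is a voiced stop in word-final position, so it devoices to [t]. /jabdovoofud/ → jabdovoofut.

jabdovoofut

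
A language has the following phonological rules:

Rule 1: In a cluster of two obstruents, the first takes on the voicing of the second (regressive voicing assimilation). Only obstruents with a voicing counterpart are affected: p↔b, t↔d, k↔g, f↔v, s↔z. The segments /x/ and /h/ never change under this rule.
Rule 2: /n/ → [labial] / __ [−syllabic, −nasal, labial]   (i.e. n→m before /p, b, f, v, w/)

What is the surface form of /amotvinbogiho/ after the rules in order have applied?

Rule 1 (regressive voicing assimilation): /t/ precedes the voiced obstruent /v/, so it voices to [d] by assimilation. /amotvinbogiho/ → amodvinbogiho.
Rule 2 (nasal place assimilation): /n/ precedes the labial consonant /b/, so it assimilates in place to [m]. /amodvinbogiho/ → amodvimbogiho.

amodvimbogiho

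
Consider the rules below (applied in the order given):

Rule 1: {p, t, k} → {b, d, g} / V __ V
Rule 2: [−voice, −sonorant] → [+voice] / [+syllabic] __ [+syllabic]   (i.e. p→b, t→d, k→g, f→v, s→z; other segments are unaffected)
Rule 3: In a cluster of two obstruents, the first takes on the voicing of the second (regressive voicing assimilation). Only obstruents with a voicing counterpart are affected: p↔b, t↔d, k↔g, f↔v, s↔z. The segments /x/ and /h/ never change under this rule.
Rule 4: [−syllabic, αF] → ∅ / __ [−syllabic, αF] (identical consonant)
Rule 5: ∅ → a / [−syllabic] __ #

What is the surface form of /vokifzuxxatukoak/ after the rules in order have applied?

Rule 1 (intervocalic voicing): /k/ is a voiceless stop between vowels /o/ and /i/, so it voices to [g]. /t/ is a voiceless stop between vowels /a/ and /u/, so it voices to [d]. /k/ is a voiceless stop between vowels /u/ and /o/, so it voices to [g]. /vokifzuxxatukoak/ → vogifzuxxadugoak.
Rule 2 (intervocalic voicing): no segment meets the environment; /vogifzuxxadugoak/ is unchanged.
Rule 3 (regressive voicing assimilation): /f/ precedes the voiced obstruent /z/, so it voices to [v] by assimilation. /vogifzuxxadugoak/ → vogivzuxxadugoak.
Rule 4 (degemination): /xx/ is a geminate; the first /x/ deletes. /vogivzuxxadugoak/ → vogivzuxadugoak.
Rule 5 (final a-epenthesis): the form ends in the consonant /k/, so [a] is inserted word-finally. /vogivzuxadugoak/ → vogivzuxadugoaka.

vogivzuxadugoaka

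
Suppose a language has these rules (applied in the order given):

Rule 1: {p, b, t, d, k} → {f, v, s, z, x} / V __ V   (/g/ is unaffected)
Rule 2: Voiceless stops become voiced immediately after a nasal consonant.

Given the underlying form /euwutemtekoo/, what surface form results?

Rule 1 (intervocalic spirantization): /t/ is a stop between vowels /u/ and /e/, so it spirantizes to the fricative [s]. /k/ is a stop between vowels /e/ and /o/, so it spirantizes to the fricative [x]. /euwutemtekoo/ → euwusemtexoo.
Rule 2 (post-nasal voicing): /t/ is a voiceless stop immediately after the nasal /m/, so it voices to [d]. /euwusemtexoo/ → euwusemdexoo.

euwusemdexoo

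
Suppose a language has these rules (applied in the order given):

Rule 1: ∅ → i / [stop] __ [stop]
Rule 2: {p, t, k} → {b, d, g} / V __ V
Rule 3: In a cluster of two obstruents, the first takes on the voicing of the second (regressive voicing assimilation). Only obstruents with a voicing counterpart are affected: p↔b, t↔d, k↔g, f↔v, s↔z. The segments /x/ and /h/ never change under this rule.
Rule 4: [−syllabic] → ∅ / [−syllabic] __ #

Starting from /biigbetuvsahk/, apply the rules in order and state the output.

Rule 1 (stop-cluster i-epenthesis): /g/ and /b/ form a stop–stop cluster, so [i] is inserted between them. /biigbetuvsahk/ → biigibetuvsahk.
Rule 2 (intervocalic voicing): /t/ is a voiceless stop between vowels /e/ and /u/, so it voices to [d]. /biigibetuvsahk/ → biigibeduvsahk.
Rule 3 (regressive voicing assimilation): /v/ precedes the voiceless obstruent /s/, so it devoices to [f] by assimilation. /biigibeduvsahk/ → biigibedufsahk.
Rule 4 (final cluster simplification): /k/ is the second consonant of a word-final cluster /hk/, so it deletes. /biigibedufsahk/ → biigibedufsah.

biigibedufsah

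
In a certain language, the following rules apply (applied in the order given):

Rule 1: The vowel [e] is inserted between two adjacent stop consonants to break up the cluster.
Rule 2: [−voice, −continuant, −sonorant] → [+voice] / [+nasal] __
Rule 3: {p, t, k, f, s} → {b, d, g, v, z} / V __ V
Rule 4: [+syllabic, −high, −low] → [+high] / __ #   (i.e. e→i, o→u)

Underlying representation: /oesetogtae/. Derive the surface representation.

Rule 1 (stop-cluster e-epenthesis): /g/ and /t/ form a stop–stop cluster, so [e] is inserted between them. /oesetogtae/ → oesetogetae.
Rule 2 (post-nasal voicing): no segment meets the environment; /oesetogetae/ is unchanged.
Rule 3 (intervocalic voicing): /s/ is a voiceless obstruent between vowels /e/ and /e/, so it voices to [z]. /t/ is a voiceless obstruent between vowels /e/ and /o/, so it voices to [d]. /t/ is a voiceless obstruent between vowels /e/ and /a/, so it voices to [d]. /oesetogetae/ → oezedogedae.
Rule 4 (final vowel raising): /e/ is a mid vowel in word-final position, so it raises to [i]. /oezedogedae/ → oezedogedai.

oezedogedai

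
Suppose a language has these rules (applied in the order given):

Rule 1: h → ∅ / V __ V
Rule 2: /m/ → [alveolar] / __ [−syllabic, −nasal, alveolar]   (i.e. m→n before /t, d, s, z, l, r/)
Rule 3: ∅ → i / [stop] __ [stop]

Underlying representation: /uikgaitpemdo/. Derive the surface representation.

Rule 1 (intervocalic h-deletion): no segment meets the environment; /uikgaitpemdo/ is unchanged.
Rule 2 (nasal place assimilation): /m/ precedes the alveolar consonant /d/, so it assimilates in place to [n]. /uikgaitpemdo/ → uikgaitpendo.
Rule 3 (stop-cluster i-epenthesis): /k/ and /g/ form a stop–stop cluster, so [i] is inserted between them. /t/ and /p/ form a stop–stop cluster, so [i] is inserted between them. /uikgaitpendo/ → uikigaitipendo.

uikigaitipendo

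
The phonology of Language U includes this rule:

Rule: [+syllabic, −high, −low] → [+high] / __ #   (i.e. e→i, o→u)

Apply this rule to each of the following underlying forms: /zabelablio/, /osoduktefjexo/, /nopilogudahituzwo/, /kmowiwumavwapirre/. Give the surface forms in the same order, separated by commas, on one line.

/zabelablio/: /o/ is a mid vowel in word-final position, so it raises to [u]. → [zabelabliu].
/osoduktefjexo/: /o/ is a mid vowel in word-final position, so it raises to [u]. → [osoduktefjexu].
/nopilogudahituzwo/: /o/ is a mid vowel in word-final position, so it raises to [u]. → [nopilogudahituzwu].
/kmowiwumavwapirre/: /e/ is a mid vowel in word-final position, so it raises to [i]. → [kmowiwumavwapirri].

zabelabliu, osoduktefjexu, nopilogudahituzwu, kmowiwumavwapirri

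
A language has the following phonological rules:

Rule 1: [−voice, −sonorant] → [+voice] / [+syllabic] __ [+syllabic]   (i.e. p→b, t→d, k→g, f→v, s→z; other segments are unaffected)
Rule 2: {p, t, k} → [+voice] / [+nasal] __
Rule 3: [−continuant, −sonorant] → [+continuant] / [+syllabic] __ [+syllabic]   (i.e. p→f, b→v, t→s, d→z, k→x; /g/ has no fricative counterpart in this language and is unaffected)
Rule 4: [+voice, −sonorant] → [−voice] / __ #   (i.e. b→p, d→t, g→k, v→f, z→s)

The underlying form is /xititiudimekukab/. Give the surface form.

Rule 1 (intervocalic voicing): /t/ is a voiceless obstruent between vowels /i/ and /i/, so it voices to [d]. /t/ is a voiceless obstruent between vowels /i/ and /i/, so it voices to [d]. /k/ is a voiceless obstruent between vowels /e/ and /u/, so it voices to [g]. /k/ is a voiceless obstruent between vowels /u/ and /a/, so it voices to [g]. /xititiudimekukab/ → xididiudimegugab.
Rule 2 (post-nasal voicing): no segment meets the environment; /xididiudimegugab/ is unchanged.
Rule 3 (intervocalic spirantization): /d/ is a stop between vowels /i/ and /i/, so it spirantizes to the fricative [z]. /d/ is a stop between vowels /i/ and /i/, so it spirantizes to the fricative [z]. /d/ is a stop between vowels /u/ and /i/, so it spirantizes to the fricative [z]. /xididiudimegugab/ → xiziziuzimegugab.
Rule 4 (final devoicing): /b/ is a voiced obstruent in word-final position, so it devoices to [p]. /xiziziuzimegugab/ → xiziziuzimegugap.

xiziziuzimegugap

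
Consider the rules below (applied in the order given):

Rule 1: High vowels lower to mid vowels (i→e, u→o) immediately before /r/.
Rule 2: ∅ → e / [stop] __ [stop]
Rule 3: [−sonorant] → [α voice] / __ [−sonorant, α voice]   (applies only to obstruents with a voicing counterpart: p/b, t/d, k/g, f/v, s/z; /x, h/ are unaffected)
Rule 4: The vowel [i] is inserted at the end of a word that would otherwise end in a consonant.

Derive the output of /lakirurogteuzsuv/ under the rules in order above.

lakerorogeteussuvi

Rule 1 (pre-rhotic lowering): /i/ is a high vowel immediately before /r/, so it lowers to [e]. /u/ is a high vowel immediately before /r/, so it lowers to [o]. /lakirurogteuzsuv/ → lakerorogteuzsuv.
Rule 2 (stop-cluster e-epenthesis): /g/ and /t/ form a stop–stop cluster, so [e] is inserted between them. /lakerorogteuzsuv/ → lakerorogeteuzsuv.
Rule 3 (regressive voicing assimilation): /z/ precedes the voiceless obstruent /s/, so it devoices to [s] by assimilation. /lakerorogeteuzsuv/ → lakerorogeteussuv.
Rule 4 (final i-epenthesis): the form ends in the consonant /v/, so [i] is inserted word-finally. /lakerorogeteussuv/ → lakerorogeteussuvi.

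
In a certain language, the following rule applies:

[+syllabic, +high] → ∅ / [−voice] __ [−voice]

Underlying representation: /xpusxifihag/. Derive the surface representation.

xpsxfhag

/u/ is a high vowel flanked by voiceless consonants /p/ and /s/, so it deletes.
/i/ is a high vowel flanked by voiceless consonants /x/ and /f/, so it deletes.
/i/ is a high vowel flanked by voiceless consonants /f/ and /h/, so it deletes.
Surface form: [xpsxfhag].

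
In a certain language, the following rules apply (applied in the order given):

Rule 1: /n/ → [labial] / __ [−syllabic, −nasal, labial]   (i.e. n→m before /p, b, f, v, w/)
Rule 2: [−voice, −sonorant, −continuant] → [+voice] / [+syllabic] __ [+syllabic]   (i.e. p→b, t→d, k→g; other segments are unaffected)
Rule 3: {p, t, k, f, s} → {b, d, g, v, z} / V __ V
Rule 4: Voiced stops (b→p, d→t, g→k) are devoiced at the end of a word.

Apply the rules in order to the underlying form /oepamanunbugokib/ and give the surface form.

Rule 1 (nasal place assimilation): /n/ precedes the labial consonant /b/, so it assimilates in place to [m]. /oepamanunbugokib/ → oepamanumbugokib.
Rule 2 (intervocalic voicing): /p/ is a voiceless stop between vowels /e/ and /a/, so it voices to [b]. /k/ is a voiceless stop between vowels /o/ and /i/, so it voices to [g]. /oepamanumbugokib/ → oebamanumbugogib.
Rule 3 (intervocalic voicing): no segment meets the environment; /oebamanumbugogib/ is unchanged.
Rule 4 (final devoicing): /b/ is a voiced stop in word-final position, so it devoices to [p]. /oebamanumbugogib/ → oebamanumbugogip.

oebamanumbugogip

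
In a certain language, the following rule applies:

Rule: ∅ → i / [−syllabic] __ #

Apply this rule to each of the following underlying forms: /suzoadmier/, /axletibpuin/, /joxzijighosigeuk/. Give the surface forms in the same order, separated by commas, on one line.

suzoadmieri, axletibpuini, joxzijighosigeuki

/suzoadmier/: the form ends in the consonant /r/, so [i] is inserted word-finally. → [suzoadmieri].
/axletibpuin/: the form ends in the consonant /n/, so [i] is inserted word-finally. → [axletibpuini].
/joxzijighosigeuk/: the form ends in the consonant /k/, so [i] is inserted word-finally. → [joxzijighosigeuki].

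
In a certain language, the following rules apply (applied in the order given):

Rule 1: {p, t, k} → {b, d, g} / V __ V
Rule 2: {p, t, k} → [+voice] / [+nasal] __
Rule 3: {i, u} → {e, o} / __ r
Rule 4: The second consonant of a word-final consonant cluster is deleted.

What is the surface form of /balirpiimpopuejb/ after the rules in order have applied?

balerpiimbobuej

Rule 1 (intervocalic voicing): /p/ is a voiceless stop between vowels /o/ and /u/, so it voices to [b]. /balirpiimpopuejb/ → balirpiimpobuejb.
Rule 2 (post-nasal voicing): /p/ is a voiceless stop immediately after the nasal /m/, so it voices to [b]. /balirpiimpobuejb/ → balirpiimbobuejb.
Rule 3 (pre-rhotic lowering): /i/ is a high vowel immediately before /r/, so it lowers to [e]. /balirpiimbobuejb/ → balerpiimbobuejb.
Rule 4 (final cluster simplification): /b/ is the second consonant of a word-final cluster /jb/, so it deletes. /balerpiimbobuejb/ → balerpiimbobuej.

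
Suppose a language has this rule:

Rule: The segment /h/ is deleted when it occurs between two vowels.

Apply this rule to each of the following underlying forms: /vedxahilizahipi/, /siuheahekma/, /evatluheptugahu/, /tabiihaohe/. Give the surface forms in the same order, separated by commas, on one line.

vedxailizaipi, siueaekma, evatlueptugau, tabiiaoe

/vedxahilizahipi/: /h/ occurs between vowels /a/ and /i/, so it deletes. /h/ occurs between vowels /a/ and /i/, so it deletes. → [vedxailizaipi].
/siuheahekma/: /h/ occurs between vowels /u/ and /e/, so it deletes. /h/ occurs between vowels /a/ and /e/, so it deletes. → [siueaekma].
/evatluheptugahu/: /h/ occurs between vowels /u/ and /e/, so it deletes. /h/ occurs between vowels /a/ and /u/, so it deletes. → [evatlueptugau].
/tabiihaohe/: /h/ occurs between vowels /i/ and /a/, so it deletes. /h/ occurs between vowels /o/ and /e/, so it deletes. → [tabiiaoe].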